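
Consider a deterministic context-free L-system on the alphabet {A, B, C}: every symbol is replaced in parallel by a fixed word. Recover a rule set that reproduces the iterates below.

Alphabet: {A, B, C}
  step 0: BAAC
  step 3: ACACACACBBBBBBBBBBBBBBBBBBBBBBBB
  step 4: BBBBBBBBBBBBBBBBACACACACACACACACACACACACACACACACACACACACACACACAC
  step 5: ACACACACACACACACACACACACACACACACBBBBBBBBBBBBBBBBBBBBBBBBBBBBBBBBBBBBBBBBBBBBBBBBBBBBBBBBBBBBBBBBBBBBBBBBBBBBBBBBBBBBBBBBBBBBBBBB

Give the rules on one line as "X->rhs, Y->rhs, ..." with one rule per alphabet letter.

  step 4 ⇒ step 5: BBBBBBBBBBBBBBBBACACACACACACACACACACACACACACACACACACACACACACACAC ⇒ AC·AC·AC·AC·AC·AC·AC·AC·AC·AC·AC·AC·AC·AC·AC·AC·BB·BB·BB·BB·BB·BB·BB·BB·BB·BB·BB·BB·BB·BB·BB·BB·BB·BB·BB·BB·BB·BB·BB·BB·BB·BB·BB·BB·BB·BB·BB·BB·BB·BB·BB·BB·BB·BB·BB·BB·BB·BB·BB·BB·BB·BB·BB·BB
    A ↦ BB
    B ↦ AC
    C ↦ BB

A->BB, B->AC, C->BB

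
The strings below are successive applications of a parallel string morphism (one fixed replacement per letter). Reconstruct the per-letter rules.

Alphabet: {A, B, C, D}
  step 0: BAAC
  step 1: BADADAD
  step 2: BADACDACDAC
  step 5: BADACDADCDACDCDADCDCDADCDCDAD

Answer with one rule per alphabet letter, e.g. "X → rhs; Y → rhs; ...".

  step 1 ⇒ step 2: BADADAD ⇒ BA·DA·C·DA·C·DA·C
    A ↦ DA
    B ↦ BA
    D ↦ C
  step 0 ⇒ step 1: BAAC ⇒ BA·DA·DA·D
    C ↦ D

A->DA, B->BA, C->D, D->C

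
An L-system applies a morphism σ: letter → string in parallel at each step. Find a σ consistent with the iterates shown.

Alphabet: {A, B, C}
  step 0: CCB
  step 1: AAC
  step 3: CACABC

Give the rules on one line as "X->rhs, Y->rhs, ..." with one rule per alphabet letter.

  step 0 ⇒ step 1: CCB ⇒ A·A·C
    B ↦ C
    C ↦ A
    A ↦ BC  (constrained at step 1)

A->BC, B->C, C->A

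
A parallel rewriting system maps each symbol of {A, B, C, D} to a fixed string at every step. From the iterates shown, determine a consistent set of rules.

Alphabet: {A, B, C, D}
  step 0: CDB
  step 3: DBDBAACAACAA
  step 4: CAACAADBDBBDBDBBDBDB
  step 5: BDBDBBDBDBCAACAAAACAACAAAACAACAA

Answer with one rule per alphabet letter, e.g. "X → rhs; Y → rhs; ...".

A->DB, B->AA, C->B, D->C

  step 4 ⇒ step 5: CAACAADBDBBDBDBBDBDB ⇒ B·DB·DB·B·DB·DB·C·AA·C·AA·AA·C·AA·C·AA·AA·C·AA·C·AA
    A ↦ DB
    B ↦ AA
    C ↦ B
    D ↦ C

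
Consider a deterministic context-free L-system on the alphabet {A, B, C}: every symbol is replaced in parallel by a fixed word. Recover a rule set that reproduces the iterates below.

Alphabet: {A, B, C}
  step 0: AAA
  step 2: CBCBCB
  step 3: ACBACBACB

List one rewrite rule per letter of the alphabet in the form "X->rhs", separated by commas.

A->B, B->CB, C->A

  step 2 ⇒ step 3: CBCBCB ⇒ A·CB·A·CB·A·CB
    B ↦ CB
    C ↦ A
    A ↦ B  (constrained at step 0)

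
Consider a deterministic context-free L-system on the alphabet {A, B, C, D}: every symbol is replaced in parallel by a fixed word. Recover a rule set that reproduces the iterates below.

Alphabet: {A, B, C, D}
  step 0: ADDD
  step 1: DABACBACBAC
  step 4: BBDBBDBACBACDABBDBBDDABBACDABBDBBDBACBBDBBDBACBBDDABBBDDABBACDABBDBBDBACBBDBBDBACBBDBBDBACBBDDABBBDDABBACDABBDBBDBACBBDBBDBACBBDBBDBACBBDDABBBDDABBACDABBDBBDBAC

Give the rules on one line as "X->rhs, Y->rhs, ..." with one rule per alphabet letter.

A->DA, B->BBD, C->B, D->BAC

  step 0 ⇒ step 1: ADDD ⇒ DA·BAC·BAC·BAC
    A ↦ DA
    D ↦ BAC
    B ↦ BBD  (constrained at step 1)
    C ↦ B  (constrained at step 1)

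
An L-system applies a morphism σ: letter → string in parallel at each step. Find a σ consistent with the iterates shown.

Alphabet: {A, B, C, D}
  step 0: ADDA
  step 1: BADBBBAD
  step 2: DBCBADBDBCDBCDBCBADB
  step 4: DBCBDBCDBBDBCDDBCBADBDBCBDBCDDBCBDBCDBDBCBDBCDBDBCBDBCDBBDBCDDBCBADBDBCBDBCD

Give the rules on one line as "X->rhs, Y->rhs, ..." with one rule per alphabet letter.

A->BAD, B->DBC, C->D, D->B

  step 1 ⇒ step 2: BADBBBAD ⇒ DBC·BAD·B·DBC·DBC·DBC·BAD·B
    A ↦ BAD
    B ↦ DBC
    D ↦ B
    C ↦ D  (constrained at step 2)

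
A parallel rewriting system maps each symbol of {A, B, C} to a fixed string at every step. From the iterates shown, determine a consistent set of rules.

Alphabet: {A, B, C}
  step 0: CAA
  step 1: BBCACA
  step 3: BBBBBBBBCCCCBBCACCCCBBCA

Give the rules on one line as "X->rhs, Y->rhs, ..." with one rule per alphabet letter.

A->CA, B->CC, C->BB

  step 0 ⇒ step 1: CAA ⇒ BB·CA·CA
    A ↦ CA
    C ↦ BB
    B ↦ CC  (constrained at step 1)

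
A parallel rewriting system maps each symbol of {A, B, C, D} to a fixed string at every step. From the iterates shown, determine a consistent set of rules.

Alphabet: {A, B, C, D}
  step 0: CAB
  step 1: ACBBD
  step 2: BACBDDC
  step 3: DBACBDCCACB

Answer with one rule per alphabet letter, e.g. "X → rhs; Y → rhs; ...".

A->B, B->D, C->ACB, D->C

  step 2 ⇒ step 3: BACBDDC ⇒ D·B·ACB·D·C·C·ACB
    A ↦ B
    B ↦ D
    C ↦ ACB
    D ↦ C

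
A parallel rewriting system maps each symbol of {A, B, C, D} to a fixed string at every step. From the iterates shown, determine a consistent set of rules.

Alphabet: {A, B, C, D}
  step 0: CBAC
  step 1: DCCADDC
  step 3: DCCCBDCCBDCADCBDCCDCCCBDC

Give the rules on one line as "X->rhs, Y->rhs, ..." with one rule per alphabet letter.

  step 0 ⇒ step 1: CBAC ⇒ DC·C·AD·DC
    A ↦ AD
    B ↦ C
    C ↦ DC
    D ↦ CB  (constrained at step 1)

A->AD, B->C, C->DC, D->CB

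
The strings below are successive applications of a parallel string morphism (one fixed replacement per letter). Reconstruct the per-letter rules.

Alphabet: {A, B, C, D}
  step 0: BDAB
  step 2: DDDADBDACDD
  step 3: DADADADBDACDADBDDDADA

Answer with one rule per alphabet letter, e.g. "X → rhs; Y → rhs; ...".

  step 2 ⇒ step 3: DDDADBDACDD ⇒ DA·DA·DA·DB·DA·C·DA·DB·DD·DA·DA
    A ↦ DB
    B ↦ C
    C ↦ DD
    D ↦ DA

A->DB, B->C, C->DD, D->DA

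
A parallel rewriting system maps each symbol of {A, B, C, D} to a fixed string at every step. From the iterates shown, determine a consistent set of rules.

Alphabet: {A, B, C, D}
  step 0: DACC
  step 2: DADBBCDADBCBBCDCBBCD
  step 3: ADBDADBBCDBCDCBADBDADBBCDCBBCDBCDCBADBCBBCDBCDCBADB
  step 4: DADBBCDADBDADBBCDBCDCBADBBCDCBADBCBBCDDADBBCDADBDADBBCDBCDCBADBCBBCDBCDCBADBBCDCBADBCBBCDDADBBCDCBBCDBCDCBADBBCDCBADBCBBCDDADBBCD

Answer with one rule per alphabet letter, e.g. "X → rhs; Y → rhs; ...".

  step 3 ⇒ step 4: ADBDADBBCDBCDCBADBDADBBCDCBBCDBCDCBADBCBBCDBCDCBADB ⇒ D·ADB·BCD·ADB·D·ADB·BCD·BCD·CB·ADB·BCD·CB·ADB·CB·BCD·D·ADB·BCD·ADB·D·ADB·BCD·BCD·CB·ADB·CB·BCD·BCD·CB·ADB·BCD·CB·ADB·CB·BCD·D·ADB·BCD·CB·BCD·BCD·CB·ADB·BCD·CB·ADB·CB·BCD·D·ADB·BCD
    A ↦ D
    B ↦ BCD
    C ↦ CB
    D ↦ ADB

A->D, B->BCD, C->CB, D->ADB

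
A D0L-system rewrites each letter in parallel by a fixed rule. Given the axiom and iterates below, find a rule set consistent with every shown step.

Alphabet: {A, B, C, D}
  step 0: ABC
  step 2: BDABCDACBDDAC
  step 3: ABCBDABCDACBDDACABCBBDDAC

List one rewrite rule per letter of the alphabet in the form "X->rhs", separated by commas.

A->D, B->ABC, C->DAC, D->B

  step 2 ⇒ step 3: BDABCDACBDDAC ⇒ ABC·B·D·ABC·DAC·B·D·DAC·ABC·B·B·D·DAC
    A ↦ D
    B ↦ ABC
    C ↦ DAC
    D ↦ B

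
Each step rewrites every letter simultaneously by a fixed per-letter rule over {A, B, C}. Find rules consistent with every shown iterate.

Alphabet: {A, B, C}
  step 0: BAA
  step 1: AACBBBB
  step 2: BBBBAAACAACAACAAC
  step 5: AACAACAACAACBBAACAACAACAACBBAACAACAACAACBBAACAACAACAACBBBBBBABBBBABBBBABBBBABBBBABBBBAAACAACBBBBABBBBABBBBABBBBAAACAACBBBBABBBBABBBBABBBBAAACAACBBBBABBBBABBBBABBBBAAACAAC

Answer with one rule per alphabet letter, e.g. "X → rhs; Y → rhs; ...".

  step 1 ⇒ step 2: AACBBBB ⇒ BB·BB·A·AAC·AAC·AAC·AAC
    A ↦ BB
    B ↦ AAC
    C ↦ A

A->BB, B->AAC, C->A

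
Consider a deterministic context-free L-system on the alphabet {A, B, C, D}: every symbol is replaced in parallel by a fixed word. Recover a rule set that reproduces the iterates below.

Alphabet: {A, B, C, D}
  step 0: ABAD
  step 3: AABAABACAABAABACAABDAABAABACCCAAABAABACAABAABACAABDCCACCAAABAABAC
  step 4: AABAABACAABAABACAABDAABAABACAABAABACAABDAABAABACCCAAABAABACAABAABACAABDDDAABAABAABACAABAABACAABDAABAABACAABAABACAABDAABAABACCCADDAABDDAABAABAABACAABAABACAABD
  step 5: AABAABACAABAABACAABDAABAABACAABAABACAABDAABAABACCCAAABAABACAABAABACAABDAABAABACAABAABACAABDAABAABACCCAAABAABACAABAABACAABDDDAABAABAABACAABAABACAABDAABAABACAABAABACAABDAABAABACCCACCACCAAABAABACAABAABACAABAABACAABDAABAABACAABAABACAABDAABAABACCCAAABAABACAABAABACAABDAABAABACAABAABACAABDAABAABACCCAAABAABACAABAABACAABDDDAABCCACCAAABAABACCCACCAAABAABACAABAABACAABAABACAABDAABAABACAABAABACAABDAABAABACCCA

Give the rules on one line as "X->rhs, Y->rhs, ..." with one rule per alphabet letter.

A->AAB, B->AC, C->D, D->CCA

  step 4 ⇒ step 5: AABAABACAABAABACAABDAABAABACAABAABACAABDAABAABACCCAAABAABACAABAABACAABDDDAABAABAABACAABAABACAABDAABAABACAABAABACAABDAABAABACCCADDAABDDAABAABAABACAABAABACAABD ⇒ AAB·AAB·AC·AAB·AAB·AC·AAB·D·AAB·AAB·AC·AAB·AAB·AC·AAB·D·AAB·AAB·AC·CCA·AAB·AAB·AC·AAB·AAB·AC·AAB·D·AAB·AAB·AC·AAB·AAB·AC·AAB·D·AAB·AAB·AC·CCA·AAB·AAB·AC·AAB·AAB·AC·AAB·D·D·D·AAB·AAB·AAB·AC·AAB·AAB·AC·AAB·D·AAB·AAB·AC·AAB·AAB·AC·AAB·D·AAB·AAB·AC·CCA·CCA·CCA·AAB·AAB·AC·AAB·AAB·AC·AAB·AAB·AC·AAB·D·AAB·AAB·AC·AAB·AAB·AC·AAB·D·AAB·AAB·AC·CCA·AAB·AAB·AC·AAB·AAB·AC·AAB·D·AAB·AAB·AC·AAB·AAB·AC·AAB·D·AAB·AAB·AC·CCA·AAB·AAB·AC·AAB·AAB·AC·AAB·D·D·D·AAB·CCA·CCA·AAB·AAB·AC·CCA·CCA·AAB·AAB·AC·AAB·AAB·AC·AAB·AAB·AC·AAB·D·AAB·AAB·AC·AAB·AAB·AC·AAB·D·AAB·AAB·AC·CCA
    A ↦ AAB
    B ↦ AC
    C ↦ D
    D ↦ CCA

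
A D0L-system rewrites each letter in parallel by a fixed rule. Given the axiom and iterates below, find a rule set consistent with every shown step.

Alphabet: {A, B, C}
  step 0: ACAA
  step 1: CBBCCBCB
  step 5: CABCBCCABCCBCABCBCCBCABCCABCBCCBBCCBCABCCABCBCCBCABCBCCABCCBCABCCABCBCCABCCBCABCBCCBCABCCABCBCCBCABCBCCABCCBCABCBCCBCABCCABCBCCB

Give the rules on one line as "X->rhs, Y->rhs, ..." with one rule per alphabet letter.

  step 0 ⇒ step 1: ACAA ⇒ CB·BC·CB·CB
    A ↦ CB
    C ↦ BC
    B ↦ CA  (constrained at step 1)

A->CB, B->CA, C->BC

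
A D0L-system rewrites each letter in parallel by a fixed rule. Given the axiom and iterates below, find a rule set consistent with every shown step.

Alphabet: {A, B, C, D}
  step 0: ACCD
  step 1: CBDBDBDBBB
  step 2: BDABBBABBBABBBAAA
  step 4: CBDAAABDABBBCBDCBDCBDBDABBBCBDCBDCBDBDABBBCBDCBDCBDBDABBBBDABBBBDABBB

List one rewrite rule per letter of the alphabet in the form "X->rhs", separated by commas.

A->CBD, B->A, C->BD, D->BBB

  step 1 ⇒ step 2: CBDBDBDBBB ⇒ BD·A·BBB·A·BBB·A·BBB·A·A·A
    B ↦ A
    C ↦ BD
    D ↦ BBB
  step 0 ⇒ step 1: ACCD ⇒ CBD·BD·BD·BBB
    A ↦ CBD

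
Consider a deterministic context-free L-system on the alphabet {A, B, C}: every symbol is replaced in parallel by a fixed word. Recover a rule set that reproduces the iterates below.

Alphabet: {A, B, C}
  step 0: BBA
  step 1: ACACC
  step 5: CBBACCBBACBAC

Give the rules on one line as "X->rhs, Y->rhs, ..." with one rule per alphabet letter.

  step 0 ⇒ step 1: BBA ⇒ AC·AC·C
    A ↦ C
    B ↦ AC
    C ↦ B  (constrained at step 1)

A->C, B->AC, C->B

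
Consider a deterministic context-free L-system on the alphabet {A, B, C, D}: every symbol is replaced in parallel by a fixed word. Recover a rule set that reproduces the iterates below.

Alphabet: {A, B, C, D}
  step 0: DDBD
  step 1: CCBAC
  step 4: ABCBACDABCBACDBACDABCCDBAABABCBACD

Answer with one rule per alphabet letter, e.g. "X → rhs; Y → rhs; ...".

A->CD, B->BA, C->AB, D->C

  step 0 ⇒ step 1: DDBD ⇒ C·C·BA·C
    B ↦ BA
    D ↦ C
    A ↦ CD  (constrained at step 1)
    C ↦ AB  (constrained at step 1)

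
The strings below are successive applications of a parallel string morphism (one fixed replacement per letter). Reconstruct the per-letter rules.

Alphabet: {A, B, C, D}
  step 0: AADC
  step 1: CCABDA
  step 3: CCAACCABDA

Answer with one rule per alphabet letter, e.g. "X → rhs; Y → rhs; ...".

  step 0 ⇒ step 1: AADC ⇒ C·C·ABD·A
    A ↦ C
    C ↦ A
    D ↦ ABD
    B ↦ C  (constrained at step 1)

A->C, B->C, C->A, D->ABD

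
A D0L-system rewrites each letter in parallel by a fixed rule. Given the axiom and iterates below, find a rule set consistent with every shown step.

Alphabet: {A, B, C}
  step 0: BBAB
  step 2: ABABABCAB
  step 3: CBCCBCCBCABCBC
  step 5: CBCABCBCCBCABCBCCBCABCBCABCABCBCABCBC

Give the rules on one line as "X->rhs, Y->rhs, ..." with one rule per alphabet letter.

  step 2 ⇒ step 3: ABABABCAB ⇒ CB·C·CB·C·CB·C·AB·CB·C
    A ↦ CB
    B ↦ C
    C ↦ AB

A->CB, B->C, C->AB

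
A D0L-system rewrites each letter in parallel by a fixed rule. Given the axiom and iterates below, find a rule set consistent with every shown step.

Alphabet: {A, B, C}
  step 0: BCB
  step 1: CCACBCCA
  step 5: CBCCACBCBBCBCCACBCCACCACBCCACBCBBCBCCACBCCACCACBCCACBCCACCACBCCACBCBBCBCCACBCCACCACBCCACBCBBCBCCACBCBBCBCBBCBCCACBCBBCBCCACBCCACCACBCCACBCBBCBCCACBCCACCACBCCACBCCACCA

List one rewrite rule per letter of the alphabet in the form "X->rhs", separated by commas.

A->B, B->CCA, C->CB

  step 0 ⇒ step 1: BCB ⇒ CCA·CB·CCA
    B ↦ CCA
    C ↦ CB
    A ↦ B  (constrained at step 1)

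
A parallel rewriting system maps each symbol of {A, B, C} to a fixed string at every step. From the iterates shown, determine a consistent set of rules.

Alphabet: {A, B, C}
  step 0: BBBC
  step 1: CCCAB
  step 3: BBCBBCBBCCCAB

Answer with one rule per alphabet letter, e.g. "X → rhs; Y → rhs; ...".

A->BB, B->C, C->AB

  step 0 ⇒ step 1: BBBC ⇒ C·C·C·AB
    B ↦ C
    C ↦ AB
    A ↦ BB  (constrained at step 1)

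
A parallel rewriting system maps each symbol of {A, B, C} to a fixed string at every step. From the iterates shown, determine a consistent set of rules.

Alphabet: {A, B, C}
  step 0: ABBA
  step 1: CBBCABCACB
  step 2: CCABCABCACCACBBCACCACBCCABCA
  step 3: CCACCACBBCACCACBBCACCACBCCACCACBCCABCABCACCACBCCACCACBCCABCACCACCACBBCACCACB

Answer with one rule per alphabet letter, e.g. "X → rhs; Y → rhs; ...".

A->CB, B->BCA, C->CCA

  step 2 ⇒ step 3: CCABCABCACCACBBCACCACBCCABCA ⇒ CCA·CCA·CB·BCA·CCA·CB·BCA·CCA·CB·CCA·CCA·CB·CCA·BCA·BCA·CCA·CB·CCA·CCA·CB·CCA·BCA·CCA·CCA·CB·BCA·CCA·CB
    A ↦ CB
    B ↦ BCA
    C ↦ CCA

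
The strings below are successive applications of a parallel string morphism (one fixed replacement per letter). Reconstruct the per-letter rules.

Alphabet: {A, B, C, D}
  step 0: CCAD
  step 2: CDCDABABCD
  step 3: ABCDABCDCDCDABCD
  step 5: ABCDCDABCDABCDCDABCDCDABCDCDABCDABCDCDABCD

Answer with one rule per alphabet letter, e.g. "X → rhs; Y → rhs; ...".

  step 2 ⇒ step 3: CDCDABABCD ⇒ AB·CD·AB·CD·C·D·C·D·AB·CD
    A ↦ C
    B ↦ D
    C ↦ AB
    D ↦ CD

A->C, B->D, C->AB, D->CD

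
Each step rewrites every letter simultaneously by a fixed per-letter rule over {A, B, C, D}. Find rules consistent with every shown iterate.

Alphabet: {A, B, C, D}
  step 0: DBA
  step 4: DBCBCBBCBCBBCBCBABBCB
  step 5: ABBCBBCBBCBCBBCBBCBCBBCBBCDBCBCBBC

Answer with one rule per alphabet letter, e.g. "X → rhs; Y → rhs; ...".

A->D, B->BC, C->B, D->AB

  step 4 ⇒ step 5: DBCBCBBCBCBBCBCBABBCB ⇒ AB·BC·B·BC·B·BC·BC·B·BC·B·BC·BC·B·BC·B·BC·D·BC·BC·B·BC
    A ↦ D
    B ↦ BC
    C ↦ B
    D ↦ AB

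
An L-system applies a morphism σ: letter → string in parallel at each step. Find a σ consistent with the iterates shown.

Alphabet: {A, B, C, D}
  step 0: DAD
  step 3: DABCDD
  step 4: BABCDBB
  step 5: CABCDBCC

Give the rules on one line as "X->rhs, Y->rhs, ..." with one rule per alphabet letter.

  step 4 ⇒ step 5: BABCDBB ⇒ C·AB·C·D·B·C·C
    A ↦ AB
    B ↦ C
    C ↦ D
    D ↦ B

A->AB, B->C, C->D, D->B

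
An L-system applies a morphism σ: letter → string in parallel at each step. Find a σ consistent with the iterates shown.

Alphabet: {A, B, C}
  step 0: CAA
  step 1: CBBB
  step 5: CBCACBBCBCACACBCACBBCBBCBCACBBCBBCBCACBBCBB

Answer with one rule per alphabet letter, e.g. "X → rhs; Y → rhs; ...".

  step 0 ⇒ step 1: CAA ⇒ CB·B·B
    A ↦ B
    C ↦ CB
    B ↦ CA  (constrained at step 1)

A->B, B->CA, C->CB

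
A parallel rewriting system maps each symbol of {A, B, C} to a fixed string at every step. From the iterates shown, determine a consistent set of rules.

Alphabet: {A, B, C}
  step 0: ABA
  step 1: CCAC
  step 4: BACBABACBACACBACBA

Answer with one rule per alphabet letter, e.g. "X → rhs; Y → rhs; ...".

  step 0 ⇒ step 1: ABA ⇒ C·CA·C
    A ↦ C
    B ↦ CA
    C ↦ BA  (constrained at step 1)

A->C, B->CA, C->BA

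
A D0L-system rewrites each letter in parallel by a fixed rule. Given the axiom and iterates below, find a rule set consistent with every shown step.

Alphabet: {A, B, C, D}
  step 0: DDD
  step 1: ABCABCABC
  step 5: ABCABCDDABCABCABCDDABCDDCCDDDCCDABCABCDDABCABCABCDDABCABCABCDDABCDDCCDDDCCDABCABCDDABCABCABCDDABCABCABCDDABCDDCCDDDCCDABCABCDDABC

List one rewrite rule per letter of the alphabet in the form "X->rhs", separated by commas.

  step 0 ⇒ step 1: DDD ⇒ ABC·ABC·ABC
    D ↦ ABC
    A ↦ DDC  (constrained at step 1)
    B ↦ C  (constrained at step 1)
    C ↦ D  (constrained at step 1)

A->DDC, B->C, C->D, D->ABC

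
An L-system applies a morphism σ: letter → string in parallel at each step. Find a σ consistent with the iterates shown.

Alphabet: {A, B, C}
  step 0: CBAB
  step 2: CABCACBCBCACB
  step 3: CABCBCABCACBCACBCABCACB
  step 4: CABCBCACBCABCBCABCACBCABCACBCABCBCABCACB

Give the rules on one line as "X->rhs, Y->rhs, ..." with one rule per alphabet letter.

A->B, B->CB, C->CA

  step 3 ⇒ step 4: CABCBCABCACBCACBCABCACB ⇒ CA·B·CB·CA·CB·CA·B·CB·CA·B·CA·CB·CA·B·CA·CB·CA·B·CB·CA·B·CA·CB
    A ↦ B
    B ↦ CB
    C ↦ CA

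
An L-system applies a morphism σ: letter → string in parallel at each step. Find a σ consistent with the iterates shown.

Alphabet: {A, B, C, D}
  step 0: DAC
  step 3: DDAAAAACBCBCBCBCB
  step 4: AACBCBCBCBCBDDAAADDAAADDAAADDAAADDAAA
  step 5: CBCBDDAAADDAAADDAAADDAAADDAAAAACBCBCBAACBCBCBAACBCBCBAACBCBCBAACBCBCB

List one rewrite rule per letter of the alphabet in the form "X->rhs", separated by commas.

A->CB, B->AAA, C->DD, D->A

  step 4 ⇒ step 5: AACBCBCBCBCBDDAAADDAAADDAAADDAAADDAAA ⇒ CB·CB·DD·AAA·DD·AAA·DD·AAA·DD·AAA·DD·AAA·A·A·CB·CB·CB·A·A·CB·CB·CB·A·A·CB·CB·CB·A·A·CB·CB·CB·A·A·CB·CB·CB
    A ↦ CB
    B ↦ AAA
    C ↦ DD
    D ↦ A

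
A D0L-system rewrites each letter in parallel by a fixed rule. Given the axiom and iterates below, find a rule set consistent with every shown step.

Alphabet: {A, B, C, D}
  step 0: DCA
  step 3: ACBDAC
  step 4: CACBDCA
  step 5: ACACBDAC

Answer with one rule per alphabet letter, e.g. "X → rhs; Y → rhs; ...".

A->C, B->C, C->A, D->BD

  step 4 ⇒ step 5: CACBDCA ⇒ A·C·A·C·BD·A·C
    A ↦ C
    B ↦ C
    C ↦ A
    D ↦ BD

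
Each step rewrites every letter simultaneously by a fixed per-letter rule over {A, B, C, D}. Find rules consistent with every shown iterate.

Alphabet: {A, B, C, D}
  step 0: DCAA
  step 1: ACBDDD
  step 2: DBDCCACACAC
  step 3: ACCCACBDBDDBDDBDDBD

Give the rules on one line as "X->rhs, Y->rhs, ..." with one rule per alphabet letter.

  step 2 ⇒ step 3: DBDCCACACAC ⇒ AC·CC·AC·BD·BD·D·BD·D·BD·D·BD
    A ↦ D
    B ↦ CC
    C ↦ BD
    D ↦ AC

A->D, B->CC, C->BD, D->AC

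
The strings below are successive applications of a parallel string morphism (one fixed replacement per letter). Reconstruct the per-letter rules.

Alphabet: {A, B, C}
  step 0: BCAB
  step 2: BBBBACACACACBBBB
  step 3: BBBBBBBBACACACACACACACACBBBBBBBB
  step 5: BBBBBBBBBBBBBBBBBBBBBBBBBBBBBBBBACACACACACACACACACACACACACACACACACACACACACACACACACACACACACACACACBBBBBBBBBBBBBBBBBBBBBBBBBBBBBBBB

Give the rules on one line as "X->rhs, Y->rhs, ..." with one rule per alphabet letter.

  step 2 ⇒ step 3: BBBBACACACACBBBB ⇒ BB·BB·BB·BB·AC·AC·AC·AC·AC·AC·AC·AC·BB·BB·BB·BB
    A ↦ AC
    B ↦ BB
    C ↦ AC

A->AC, B->BB, C->AC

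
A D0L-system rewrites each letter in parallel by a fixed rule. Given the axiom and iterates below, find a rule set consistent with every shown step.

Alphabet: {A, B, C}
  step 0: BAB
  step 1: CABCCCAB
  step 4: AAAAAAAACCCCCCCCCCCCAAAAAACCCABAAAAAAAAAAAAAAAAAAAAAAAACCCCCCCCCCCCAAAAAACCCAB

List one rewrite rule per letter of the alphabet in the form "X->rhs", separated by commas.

  step 0 ⇒ step 1: BAB ⇒ CAB·CC·CAB
    A ↦ CC
    B ↦ CAB
    C ↦ AA  (constrained at step 1)

A->CC, B->CAB, C->AA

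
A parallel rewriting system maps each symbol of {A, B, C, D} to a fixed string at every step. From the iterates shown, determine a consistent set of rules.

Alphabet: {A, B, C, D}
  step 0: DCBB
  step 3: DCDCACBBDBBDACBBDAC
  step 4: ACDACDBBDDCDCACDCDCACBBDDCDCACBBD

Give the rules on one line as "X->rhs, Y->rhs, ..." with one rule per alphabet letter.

  step 3 ⇒ step 4: DCDCACBBDBBDACBBDAC ⇒ AC·D·AC·D·BB·D·DC·DC·AC·DC·DC·AC·BB·D·DC·DC·AC·BB·D
    A ↦ BB
    B ↦ DC
    C ↦ D
    D ↦ AC

A->BB, B->DC, C->D, D->AC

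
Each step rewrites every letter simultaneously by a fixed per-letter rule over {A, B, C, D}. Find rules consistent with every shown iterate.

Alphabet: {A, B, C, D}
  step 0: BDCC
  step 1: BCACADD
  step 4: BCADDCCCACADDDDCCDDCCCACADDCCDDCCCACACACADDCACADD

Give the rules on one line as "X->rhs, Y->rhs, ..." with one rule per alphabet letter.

  step 0 ⇒ step 1: BDCC ⇒ BCA·CA·D·D
    B ↦ BCA
    C ↦ D
    D ↦ CA
    A ↦ DCC  (constrained at step 1)

A->DCC, B->BCA, C->D, D->CA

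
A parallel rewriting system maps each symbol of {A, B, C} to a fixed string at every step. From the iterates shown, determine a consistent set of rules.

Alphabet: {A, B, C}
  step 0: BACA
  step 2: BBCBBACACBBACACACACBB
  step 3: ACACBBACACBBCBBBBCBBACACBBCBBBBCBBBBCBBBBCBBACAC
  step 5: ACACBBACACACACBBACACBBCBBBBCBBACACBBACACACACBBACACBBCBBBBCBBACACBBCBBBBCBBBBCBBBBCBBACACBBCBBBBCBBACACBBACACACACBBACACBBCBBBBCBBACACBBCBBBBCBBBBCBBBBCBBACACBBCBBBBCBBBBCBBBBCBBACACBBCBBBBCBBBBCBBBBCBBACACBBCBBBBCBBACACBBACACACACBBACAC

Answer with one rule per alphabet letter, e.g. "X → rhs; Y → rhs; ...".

A->BBC, B->AC, C->BB

  step 2 ⇒ step 3: BBCBBACACBBACACACACBB ⇒ AC·AC·BB·AC·AC·BBC·BB·BBC·BB·AC·AC·BBC·BB·BBC·BB·BBC·BB·BBC·BB·AC·AC
    A ↦ BBC
    B ↦ AC
    C ↦ BB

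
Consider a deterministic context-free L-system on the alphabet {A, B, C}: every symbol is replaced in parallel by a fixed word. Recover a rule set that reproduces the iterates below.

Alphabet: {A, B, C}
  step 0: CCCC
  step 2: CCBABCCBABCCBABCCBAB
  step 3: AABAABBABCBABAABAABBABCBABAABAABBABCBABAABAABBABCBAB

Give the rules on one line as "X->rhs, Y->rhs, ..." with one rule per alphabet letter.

  step 2 ⇒ step 3: CCBABCCBABCCBABCCBAB ⇒ AAB·AAB·BAB·C·BAB·AAB·AAB·BAB·C·BAB·AAB·AAB·BAB·C·BAB·AAB·AAB·BAB·C·BAB
    A ↦ C
    B ↦ BAB
    C ↦ AAB

A->C, B->BAB, C->AAB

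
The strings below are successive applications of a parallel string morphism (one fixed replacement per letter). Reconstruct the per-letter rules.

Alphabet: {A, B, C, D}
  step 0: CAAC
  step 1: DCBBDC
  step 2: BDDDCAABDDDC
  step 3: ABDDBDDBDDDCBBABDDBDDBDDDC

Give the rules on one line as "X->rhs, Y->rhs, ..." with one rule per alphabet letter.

A->B, B->A, C->DC, D->BDD

  step 2 ⇒ step 3: BDDDCAABDDDC ⇒ A·BDD·BDD·BDD·DC·B·B·A·BDD·BDD·BDD·DC
    A ↦ B
    B ↦ A
    C ↦ DC
    D ↦ BDD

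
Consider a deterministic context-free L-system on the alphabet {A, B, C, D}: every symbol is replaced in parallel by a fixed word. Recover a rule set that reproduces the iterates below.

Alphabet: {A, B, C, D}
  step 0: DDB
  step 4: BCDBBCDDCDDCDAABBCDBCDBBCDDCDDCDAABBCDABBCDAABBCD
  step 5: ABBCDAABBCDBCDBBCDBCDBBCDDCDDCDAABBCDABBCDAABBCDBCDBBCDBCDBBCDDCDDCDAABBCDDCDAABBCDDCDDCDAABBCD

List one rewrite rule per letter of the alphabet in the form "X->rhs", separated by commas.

A->DCD, B->A, C->B, D->BCD

  step 4 ⇒ step 5: BCDBBCDDCDDCDAABBCDBCDBBCDDCDDCDAABBCDABBCDAABBCD ⇒ A·B·BCD·A·A·B·BCD·BCD·B·BCD·BCD·B·BCD·DCD·DCD·A·A·B·BCD·A·B·BCD·A·A·B·BCD·BCD·B·BCD·BCD·B·BCD·DCD·DCD·A·A·B·BCD·DCD·A·A·B·BCD·DCD·DCD·A·A·B·BCD
    A ↦ DCD
    B ↦ A
    C ↦ B
    D ↦ BCD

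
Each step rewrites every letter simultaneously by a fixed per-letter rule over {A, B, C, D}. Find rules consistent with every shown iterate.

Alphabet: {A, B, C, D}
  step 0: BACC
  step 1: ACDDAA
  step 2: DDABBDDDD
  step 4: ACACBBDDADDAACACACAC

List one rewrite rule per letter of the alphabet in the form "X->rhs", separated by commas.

  step 1 ⇒ step 2: ACDDAA ⇒ DD·A·B·B·DD·DD
    A ↦ DD
    C ↦ A
    D ↦ B
  step 0 ⇒ step 1: BACC ⇒ AC·DD·A·A
    B ↦ AC

A->DD, B->AC, C->A, D->B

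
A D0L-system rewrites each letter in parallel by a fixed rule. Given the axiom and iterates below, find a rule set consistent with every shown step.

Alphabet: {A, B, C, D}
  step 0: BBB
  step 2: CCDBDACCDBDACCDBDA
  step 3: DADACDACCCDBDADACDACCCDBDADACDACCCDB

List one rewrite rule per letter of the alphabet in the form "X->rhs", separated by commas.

A->CDB, B->DAC, C->DA, D->C

  step 2 ⇒ step 3: CCDBDACCDBDACCDBDA ⇒ DA·DA·C·DAC·C·CDB·DA·DA·C·DAC·C·CDB·DA·DA·C·DAC·C·CDB
    A ↦ CDB
    B ↦ DAC
    C ↦ DA
    D ↦ C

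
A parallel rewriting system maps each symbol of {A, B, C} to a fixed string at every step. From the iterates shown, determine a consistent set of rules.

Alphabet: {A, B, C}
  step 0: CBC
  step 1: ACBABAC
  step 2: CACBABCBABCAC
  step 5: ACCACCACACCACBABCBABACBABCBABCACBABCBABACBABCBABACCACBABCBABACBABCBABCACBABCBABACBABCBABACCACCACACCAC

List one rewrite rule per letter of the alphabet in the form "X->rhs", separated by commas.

A->C, B->BAB, C->AC

  step 1 ⇒ step 2: ACBABAC ⇒ C·AC·BAB·C·BAB·C·AC
    A ↦ C
    B ↦ BAB
    C ↦ AC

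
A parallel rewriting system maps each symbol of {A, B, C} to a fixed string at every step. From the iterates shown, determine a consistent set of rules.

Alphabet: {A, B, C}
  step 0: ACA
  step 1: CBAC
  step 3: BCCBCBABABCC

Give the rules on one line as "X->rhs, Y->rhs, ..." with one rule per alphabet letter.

A->C, B->BC, C->BA

  step 0 ⇒ step 1: ACA ⇒ C·BA·C
    A ↦ C
    C ↦ BA
    B ↦ BC  (constrained at step 1)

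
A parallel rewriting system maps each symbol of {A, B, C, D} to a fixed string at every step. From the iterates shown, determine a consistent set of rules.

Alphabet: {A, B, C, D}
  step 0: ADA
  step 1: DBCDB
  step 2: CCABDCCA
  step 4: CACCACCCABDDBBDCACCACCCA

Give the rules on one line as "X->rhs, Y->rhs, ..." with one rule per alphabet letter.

  step 1 ⇒ step 2: DBCDB ⇒ C·CA·BD·C·CA
    B ↦ CA
    C ↦ BD
    D ↦ C
  step 0 ⇒ step 1: ADA ⇒ DB·C·DB
    A ↦ DB

A->DB, B->CA, C->BD, D->C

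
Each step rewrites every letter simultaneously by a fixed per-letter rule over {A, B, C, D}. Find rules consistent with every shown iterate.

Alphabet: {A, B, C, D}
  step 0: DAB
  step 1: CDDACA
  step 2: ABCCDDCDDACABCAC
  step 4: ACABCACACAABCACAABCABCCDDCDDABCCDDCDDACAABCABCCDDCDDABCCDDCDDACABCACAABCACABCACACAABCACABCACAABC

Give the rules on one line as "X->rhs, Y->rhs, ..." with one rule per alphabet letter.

  step 1 ⇒ step 2: CDDACA ⇒ ABC·CDD·CDD·AC·ABC·AC
    A ↦ AC
    C ↦ ABC
    D ↦ CDD
  step 0 ⇒ step 1: DAB ⇒ CDD·AC·A
    B ↦ A

A->AC, B->A, C->ABC, D->CDD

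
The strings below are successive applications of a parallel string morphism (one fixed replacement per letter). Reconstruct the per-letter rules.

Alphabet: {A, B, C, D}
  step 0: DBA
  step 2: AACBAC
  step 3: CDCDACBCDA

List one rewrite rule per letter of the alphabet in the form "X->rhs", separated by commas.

  step 2 ⇒ step 3: AACBAC ⇒ CD·CD·A·CB·CD·A
    A ↦ CD
    B ↦ CB
    C ↦ A
    D ↦ C  (constrained at step 0)

A->CD, B->CB, C->A, D->C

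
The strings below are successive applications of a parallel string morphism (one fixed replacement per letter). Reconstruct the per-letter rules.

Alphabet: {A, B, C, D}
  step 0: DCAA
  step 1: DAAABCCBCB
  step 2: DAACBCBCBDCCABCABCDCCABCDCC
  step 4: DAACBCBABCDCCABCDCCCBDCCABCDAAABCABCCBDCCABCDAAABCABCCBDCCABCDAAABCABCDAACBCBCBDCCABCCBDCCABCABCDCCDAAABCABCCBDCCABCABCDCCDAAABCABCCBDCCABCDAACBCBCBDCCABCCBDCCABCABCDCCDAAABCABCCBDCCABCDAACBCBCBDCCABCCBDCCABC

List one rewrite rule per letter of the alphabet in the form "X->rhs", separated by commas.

A->CB, B->DCC, C->ABC, D->DAA

  step 1 ⇒ step 2: DAAABCCBCB ⇒ DAA·CB·CB·CB·DCC·ABC·ABC·DCC·ABC·DCC
    A ↦ CB
    B ↦ DCC
    C ↦ ABC
    D ↦ DAA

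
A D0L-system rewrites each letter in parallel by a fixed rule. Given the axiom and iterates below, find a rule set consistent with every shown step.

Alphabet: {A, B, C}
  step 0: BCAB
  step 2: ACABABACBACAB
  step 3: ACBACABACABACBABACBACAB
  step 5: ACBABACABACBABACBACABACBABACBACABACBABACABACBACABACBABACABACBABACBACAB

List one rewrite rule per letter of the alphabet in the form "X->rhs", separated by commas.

A->AC, B->AB, C->B

  step 2 ⇒ step 3: ACABABACBACAB ⇒ AC·B·AC·AB·AC·AB·AC·B·AB·AC·B·AC·AB
    A ↦ AC
    B ↦ AB
    C ↦ B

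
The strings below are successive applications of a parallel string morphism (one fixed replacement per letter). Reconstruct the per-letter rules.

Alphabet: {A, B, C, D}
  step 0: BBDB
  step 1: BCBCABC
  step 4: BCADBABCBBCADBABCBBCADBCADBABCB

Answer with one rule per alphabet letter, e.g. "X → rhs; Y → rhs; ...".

A->B, B->BC, C->AD, D->A

  step 0 ⇒ step 1: BBDB ⇒ BC·BC·A·BC
    B ↦ BC
    D ↦ A
    A ↦ B  (constrained at step 1)
    C ↦ AD  (constrained at step 1)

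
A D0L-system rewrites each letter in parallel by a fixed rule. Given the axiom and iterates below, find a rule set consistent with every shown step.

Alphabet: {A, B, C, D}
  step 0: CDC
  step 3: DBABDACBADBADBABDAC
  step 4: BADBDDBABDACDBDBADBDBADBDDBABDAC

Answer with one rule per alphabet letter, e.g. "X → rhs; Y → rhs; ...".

  step 3 ⇒ step 4: DBABDACBADBADBABDAC ⇒ BA·D·BD·D·BA·BD·AC·D·BD·BA·D·BD·BA·D·BD·D·BA·BD·AC
    A ↦ BD
    B ↦ D
    C ↦ AC
    D ↦ BA

A->BD, B->D, C->AC, D->BA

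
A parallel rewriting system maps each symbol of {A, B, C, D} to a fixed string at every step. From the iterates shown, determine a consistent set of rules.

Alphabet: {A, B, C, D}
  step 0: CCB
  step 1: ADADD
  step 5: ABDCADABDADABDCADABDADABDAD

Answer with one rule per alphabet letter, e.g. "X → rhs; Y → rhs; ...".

  step 0 ⇒ step 1: CCB ⇒ AD·AD·D
    B ↦ D
    C ↦ AD
    A ↦ AB  (constrained at step 1)
    D ↦ C  (constrained at step 1)

A->AB, B->D, C->AD, D->C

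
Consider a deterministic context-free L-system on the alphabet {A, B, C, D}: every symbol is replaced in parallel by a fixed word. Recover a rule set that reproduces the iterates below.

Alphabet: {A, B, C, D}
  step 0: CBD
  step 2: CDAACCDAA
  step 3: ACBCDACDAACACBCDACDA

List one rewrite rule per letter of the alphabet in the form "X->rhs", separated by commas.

  step 2 ⇒ step 3: CDAACCDAA ⇒ AC·B·CDA·CDA·AC·AC·B·CDA·CDA
    A ↦ CDA
    C ↦ AC
    D ↦ B
    B ↦ A  (constrained at step 0)

A->CDA, B->A, C->AC, D->B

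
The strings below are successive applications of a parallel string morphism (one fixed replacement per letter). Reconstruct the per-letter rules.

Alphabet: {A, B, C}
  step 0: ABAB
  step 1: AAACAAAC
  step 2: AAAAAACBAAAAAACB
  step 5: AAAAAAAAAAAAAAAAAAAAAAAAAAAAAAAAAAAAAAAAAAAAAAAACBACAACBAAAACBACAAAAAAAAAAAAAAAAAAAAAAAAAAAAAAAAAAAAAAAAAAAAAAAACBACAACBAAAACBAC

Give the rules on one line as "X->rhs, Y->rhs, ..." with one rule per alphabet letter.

A->AA, B->AC, C->CB

  step 1 ⇒ step 2: AAACAAAC ⇒ AA·AA·AA·CB·AA·AA·AA·CB
    A ↦ AA
    C ↦ CB
  step 0 ⇒ step 1: ABAB ⇒ AA·AC·AA·AC
    B ↦ AC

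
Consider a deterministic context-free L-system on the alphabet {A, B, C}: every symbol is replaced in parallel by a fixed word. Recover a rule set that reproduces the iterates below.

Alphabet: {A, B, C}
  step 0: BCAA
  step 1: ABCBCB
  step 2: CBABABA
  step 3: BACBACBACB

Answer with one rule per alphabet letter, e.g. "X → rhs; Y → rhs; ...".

A->CB, B->A, C->B

  step 2 ⇒ step 3: CBABABA ⇒ B·A·CB·A·CB·A·CB
    A ↦ CB
    B ↦ A
    C ↦ B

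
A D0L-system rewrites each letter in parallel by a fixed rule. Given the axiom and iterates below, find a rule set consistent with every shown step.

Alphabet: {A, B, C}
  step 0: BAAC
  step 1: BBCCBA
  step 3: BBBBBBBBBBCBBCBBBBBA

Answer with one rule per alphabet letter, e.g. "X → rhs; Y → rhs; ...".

A->C, B->BB, C->BA

  step 0 ⇒ step 1: BAAC ⇒ BB·C·C·BA
    A ↦ C
    B ↦ BB
    C ↦ BA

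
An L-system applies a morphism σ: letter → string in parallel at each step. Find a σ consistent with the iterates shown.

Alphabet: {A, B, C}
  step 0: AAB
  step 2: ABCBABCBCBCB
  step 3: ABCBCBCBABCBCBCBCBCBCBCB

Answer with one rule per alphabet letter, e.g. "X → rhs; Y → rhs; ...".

A->AB, B->CB, C->CB

  step 2 ⇒ step 3: ABCBABCBCBCB ⇒ AB·CB·CB·CB·AB·CB·CB·CB·CB·CB·CB·CB
    A ↦ AB
    B ↦ CB
    C ↦ CB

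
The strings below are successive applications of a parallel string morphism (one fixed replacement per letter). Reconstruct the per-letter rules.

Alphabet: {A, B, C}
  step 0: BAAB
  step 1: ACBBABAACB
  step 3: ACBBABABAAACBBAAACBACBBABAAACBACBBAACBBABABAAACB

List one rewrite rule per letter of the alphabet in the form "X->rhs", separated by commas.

A->BA, B->ACB, C->A

  step 0 ⇒ step 1: BAAB ⇒ ACB·BA·BA·ACB
    A ↦ BA
    B ↦ ACB
    C ↦ A  (constrained at step 1)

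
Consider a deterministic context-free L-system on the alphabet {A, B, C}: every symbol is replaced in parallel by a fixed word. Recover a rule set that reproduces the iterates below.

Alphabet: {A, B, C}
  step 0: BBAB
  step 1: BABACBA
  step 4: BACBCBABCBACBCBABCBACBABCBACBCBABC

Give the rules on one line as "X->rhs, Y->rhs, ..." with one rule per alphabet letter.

  step 0 ⇒ step 1: BBAB ⇒ BA·BA·C·BA
    A ↦ C
    B ↦ BA
    C ↦ BC  (constrained at step 1)

A->C, B->BA, C->BC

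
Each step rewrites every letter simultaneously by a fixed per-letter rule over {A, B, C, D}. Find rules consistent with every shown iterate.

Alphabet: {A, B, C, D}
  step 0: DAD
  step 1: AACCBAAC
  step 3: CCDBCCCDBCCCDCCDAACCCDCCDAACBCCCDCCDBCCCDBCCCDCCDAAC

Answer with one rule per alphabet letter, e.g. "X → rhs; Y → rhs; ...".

  step 0 ⇒ step 1: DAD ⇒ AAC·CB·AAC
    A ↦ CB
    D ↦ AAC
    B ↦ BC  (constrained at step 1)
    C ↦ CCD  (constrained at step 1)

A->CB, B->BC, C->CCD, D->AAC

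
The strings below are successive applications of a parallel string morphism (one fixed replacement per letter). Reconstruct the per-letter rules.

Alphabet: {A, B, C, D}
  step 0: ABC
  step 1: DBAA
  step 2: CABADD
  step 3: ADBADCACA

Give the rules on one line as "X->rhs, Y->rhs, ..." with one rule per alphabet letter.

A->D, B->BA, C->A, D->CA

  step 2 ⇒ step 3: CABADD ⇒ A·D·BA·D·CA·CA
    A ↦ D
    B ↦ BA
    C ↦ A
    D ↦ CA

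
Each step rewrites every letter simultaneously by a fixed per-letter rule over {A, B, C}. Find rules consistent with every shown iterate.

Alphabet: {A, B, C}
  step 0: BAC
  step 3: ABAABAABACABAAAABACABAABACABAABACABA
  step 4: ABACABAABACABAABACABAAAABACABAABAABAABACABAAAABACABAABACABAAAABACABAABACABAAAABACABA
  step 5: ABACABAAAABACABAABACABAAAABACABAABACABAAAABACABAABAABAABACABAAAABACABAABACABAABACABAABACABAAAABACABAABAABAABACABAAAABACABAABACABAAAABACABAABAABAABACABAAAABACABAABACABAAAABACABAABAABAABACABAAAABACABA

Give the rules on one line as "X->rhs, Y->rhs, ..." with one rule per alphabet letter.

  step 4 ⇒ step 5: ABACABAABACABAABACABAAAABACABAABAABAABACABAAAABACABAABACABAAAABACABAABACABAAAABACABA ⇒ ABA·C·ABA·AA·ABA·C·ABA·ABA·C·ABA·AA·ABA·C·ABA·ABA·C·ABA·AA·ABA·C·ABA·ABA·ABA·ABA·C·ABA·AA·ABA·C·ABA·ABA·C·ABA·ABA·C·ABA·ABA·C·ABA·AA·ABA·C·ABA·ABA·ABA·ABA·C·ABA·AA·ABA·C·ABA·ABA·C·ABA·AA·ABA·C·ABA·ABA·ABA·ABA·C·ABA·AA·ABA·C·ABA·ABA·C·ABA·AA·ABA·C·ABA·ABA·ABA·ABA·C·ABA·AA·ABA·C·ABA
    A ↦ ABA
    B ↦ C
    C ↦ AA

A->ABA, B->C, C->AA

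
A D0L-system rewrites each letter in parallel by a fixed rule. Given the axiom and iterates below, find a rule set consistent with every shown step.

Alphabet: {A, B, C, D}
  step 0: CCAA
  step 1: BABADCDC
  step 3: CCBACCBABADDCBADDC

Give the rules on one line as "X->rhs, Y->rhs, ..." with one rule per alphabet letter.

  step 0 ⇒ step 1: CCAA ⇒ BA·BA·DC·DC
    A ↦ DC
    C ↦ BA
    B ↦ D  (constrained at step 1)
    D ↦ C  (constrained at step 1)

A->DC, B->D, C->BA, D->C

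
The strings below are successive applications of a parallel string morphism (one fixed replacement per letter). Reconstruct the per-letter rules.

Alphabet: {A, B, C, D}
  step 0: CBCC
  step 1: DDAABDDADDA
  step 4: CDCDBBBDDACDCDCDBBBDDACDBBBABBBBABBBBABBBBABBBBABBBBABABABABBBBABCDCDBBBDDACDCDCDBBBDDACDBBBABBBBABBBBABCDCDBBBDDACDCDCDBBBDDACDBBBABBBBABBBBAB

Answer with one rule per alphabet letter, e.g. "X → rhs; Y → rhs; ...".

  step 0 ⇒ step 1: CBCC ⇒ DDA·AB·DDA·DDA
    B ↦ AB
    C ↦ DDA
    A ↦ BBB  (constrained at step 1)
    D ↦ CD  (constrained at step 1)

A->BBB, B->AB, C->DDA, D->CD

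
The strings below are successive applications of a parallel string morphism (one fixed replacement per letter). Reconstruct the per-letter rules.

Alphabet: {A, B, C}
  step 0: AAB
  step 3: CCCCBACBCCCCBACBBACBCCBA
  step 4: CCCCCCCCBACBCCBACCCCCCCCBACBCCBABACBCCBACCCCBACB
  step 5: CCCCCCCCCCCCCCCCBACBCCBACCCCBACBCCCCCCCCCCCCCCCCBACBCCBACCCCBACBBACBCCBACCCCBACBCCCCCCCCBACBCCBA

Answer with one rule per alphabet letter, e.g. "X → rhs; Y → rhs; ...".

A->CB, B->BA, C->CC

  step 4 ⇒ step 5: CCCCCCCCBACBCCBACCCCCCCCBACBCCBABACBCCBACCCCBACB ⇒ CC·CC·CC·CC·CC·CC·CC·CC·BA·CB·CC·BA·CC·CC·BA·CB·CC·CC·CC·CC·CC·CC·CC·CC·BA·CB·CC·BA·CC·CC·BA·CB·BA·CB·CC·BA·CC·CC·BA·CB·CC·CC·CC·CC·BA·CB·CC·BA
    A ↦ CB
    B ↦ BA
    C ↦ CC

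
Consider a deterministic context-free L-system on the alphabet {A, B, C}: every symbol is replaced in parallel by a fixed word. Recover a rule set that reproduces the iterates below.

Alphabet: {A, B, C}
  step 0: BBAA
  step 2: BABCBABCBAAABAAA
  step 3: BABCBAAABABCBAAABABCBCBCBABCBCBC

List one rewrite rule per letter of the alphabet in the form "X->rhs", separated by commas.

A->BC, B->BA, C->AA

  step 2 ⇒ step 3: BABCBABCBAAABAAA ⇒ BA·BC·BA·AA·BA·BC·BA·AA·BA·BC·BC·BC·BA·BC·BC·BC
    A ↦ BC
    B ↦ BA
    C ↦ AA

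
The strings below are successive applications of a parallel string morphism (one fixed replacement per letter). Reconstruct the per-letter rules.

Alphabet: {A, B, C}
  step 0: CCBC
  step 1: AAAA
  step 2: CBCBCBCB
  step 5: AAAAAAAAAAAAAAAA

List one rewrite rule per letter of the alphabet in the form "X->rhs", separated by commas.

A->CB, B->A, C->A

  step 1 ⇒ step 2: AAAA ⇒ CB·CB·CB·CB
    A ↦ CB
  step 0 ⇒ step 1: CCBC ⇒ A·A·A·A
    B ↦ A
  step 0 ⇒ step 1: CCBC ⇒ A·A·A·A
    C ↦ A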